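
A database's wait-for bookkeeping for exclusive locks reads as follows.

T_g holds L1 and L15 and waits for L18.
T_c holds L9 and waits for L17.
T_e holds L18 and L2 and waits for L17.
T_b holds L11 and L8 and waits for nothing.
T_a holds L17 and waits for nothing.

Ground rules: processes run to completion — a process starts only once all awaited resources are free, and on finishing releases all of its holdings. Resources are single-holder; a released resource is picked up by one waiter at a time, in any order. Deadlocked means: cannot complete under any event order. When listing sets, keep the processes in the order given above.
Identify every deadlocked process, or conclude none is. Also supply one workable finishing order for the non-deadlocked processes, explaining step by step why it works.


Nothing here is deadlocked.
Key observation: there is no circular wait here — follow any chain and it reaches a process that is free to run now.
A valid finishing order for the others: T_a, T_b, T_e, T_g, T_c.
Check, step by step:
  T_a: no waits; runs immediately, freeing L17
  T_b: no waits; runs immediately, freeing L11 and L8
  T_e: everything it awaited (L17) is free; runs, freeing L18 and L2
  T_g: everything it awaited (L18) is free; runs, freeing L1 and L15
  T_c: everything it awaited (L17) is free; runs, freeing L9


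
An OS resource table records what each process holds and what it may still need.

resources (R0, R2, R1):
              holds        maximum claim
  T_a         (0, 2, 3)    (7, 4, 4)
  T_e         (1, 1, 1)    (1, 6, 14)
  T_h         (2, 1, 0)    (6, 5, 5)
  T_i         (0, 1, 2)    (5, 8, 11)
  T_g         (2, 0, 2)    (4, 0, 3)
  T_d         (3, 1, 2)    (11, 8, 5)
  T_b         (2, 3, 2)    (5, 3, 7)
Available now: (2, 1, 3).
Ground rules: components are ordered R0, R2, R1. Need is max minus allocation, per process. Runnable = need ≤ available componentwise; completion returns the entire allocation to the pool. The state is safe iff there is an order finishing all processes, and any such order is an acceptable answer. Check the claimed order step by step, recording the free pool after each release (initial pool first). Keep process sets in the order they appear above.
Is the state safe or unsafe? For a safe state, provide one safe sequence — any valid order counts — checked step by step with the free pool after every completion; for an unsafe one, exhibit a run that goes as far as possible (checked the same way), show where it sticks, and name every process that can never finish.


The state is SAFE; one workable sequence: T_g, T_b, T_h, T_a, T_i, T_d, T_e.
Key observation: reading the order forward, T_g is the first process whose need (2, 0, 1) meets the free pool (2, 1, 3) exactly on a resource it requests.
Walking it through:
  pool = (2, 1, 3)
  T_g needs (2, 0, 1) <= (2, 1, 3) -> finishes; pool += (2, 0, 2) = (4, 1, 5)
  T_b needs (3, 0, 5) <= (4, 1, 5) -> finishes; pool += (2, 3, 2) = (6, 4, 7)
  T_h needs (4, 4, 5) <= (6, 4, 7) -> finishes; pool += (2, 1, 0) = (8, 5, 7)
  T_a needs (7, 2, 1) <= (8, 5, 7) -> finishes; pool += (0, 2, 3) = (8, 7, 10)
  T_i needs (5, 7, 9) <= (8, 7, 10) -> finishes; pool += (0, 1, 2) = (8, 8, 12)
  T_d needs (8, 7, 3) <= (8, 8, 12) -> finishes; pool += (3, 1, 2) = (11, 9, 14)
  T_e needs (0, 5, 13) <= (11, 9, 14) -> finishes; pool += (1, 1, 1) = (12, 10, 15)


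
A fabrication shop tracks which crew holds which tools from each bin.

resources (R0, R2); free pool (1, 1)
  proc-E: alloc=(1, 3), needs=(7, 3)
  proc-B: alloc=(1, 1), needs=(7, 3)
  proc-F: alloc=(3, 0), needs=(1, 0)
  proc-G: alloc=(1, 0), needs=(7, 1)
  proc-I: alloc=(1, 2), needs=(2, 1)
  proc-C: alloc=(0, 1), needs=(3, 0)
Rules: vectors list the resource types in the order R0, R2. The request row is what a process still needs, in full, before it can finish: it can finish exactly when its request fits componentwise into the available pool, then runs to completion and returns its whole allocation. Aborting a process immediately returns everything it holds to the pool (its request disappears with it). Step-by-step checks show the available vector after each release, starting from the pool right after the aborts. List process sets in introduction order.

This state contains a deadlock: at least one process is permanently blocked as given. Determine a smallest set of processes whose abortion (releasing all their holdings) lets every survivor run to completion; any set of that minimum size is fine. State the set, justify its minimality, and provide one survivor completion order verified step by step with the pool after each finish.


Minimum abort set: proc-B and proc-G.
Key observation: the returned (2, 1) from proc-B and proc-G is what brings proc-E — unrunnable before, under any order — into play at step 4.
No one abort is enough; case by case: proc-E alone leaves proc-B blocked (short on R0); proc-B alone leaves proc-E blocked (short on R0); proc-F alone leaves proc-E blocked (short on R0); proc-G alone leaves proc-E blocked (short on R0); proc-I alone leaves proc-E blocked (short on R0); proc-C alone leaves proc-E blocked (short on R0).
Survivors finish in the order: proc-C, proc-I, proc-F, proc-E. Check, step by step (pool after the aborts first):
  pool = (3, 2)
  run proc-C (needs (3, 0), free (3, 2)); after release of (0, 1) the pool is (3, 3)
  run proc-I (needs (2, 1), free (3, 3)); after release of (1, 2) the pool is (4, 5)
  run proc-F (needs (1, 0), free (4, 5)); after release of (3, 0) the pool is (7, 5)
  run proc-E (needs (7, 3), free (7, 5)); after release of (1, 3) the pool is (8, 8)


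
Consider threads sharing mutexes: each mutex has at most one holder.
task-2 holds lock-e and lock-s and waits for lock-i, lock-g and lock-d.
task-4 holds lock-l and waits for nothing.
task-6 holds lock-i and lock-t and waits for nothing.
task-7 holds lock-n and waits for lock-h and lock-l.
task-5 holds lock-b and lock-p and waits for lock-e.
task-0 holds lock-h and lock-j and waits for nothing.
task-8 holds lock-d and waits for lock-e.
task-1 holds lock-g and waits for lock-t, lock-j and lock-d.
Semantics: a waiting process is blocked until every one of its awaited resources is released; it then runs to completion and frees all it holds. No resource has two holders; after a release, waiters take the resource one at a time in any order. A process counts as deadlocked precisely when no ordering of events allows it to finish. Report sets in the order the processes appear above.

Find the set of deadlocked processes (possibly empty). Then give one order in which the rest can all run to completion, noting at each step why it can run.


The deadlocked set is task-2, task-5, task-8 and task-1.
Key observation: nobody on the ring task-2 -> task-8 -> task-2 can start until another member finishes, which never happens; task-1 is caught in further circular waits and task-5 waits into the deadlock from upstream.
One completion order for the rest: task-4, task-0, task-6, task-7.
Verifying each step:
  run task-4 (it waits on nothing); releases lock-l
  run task-0 (it waits on nothing); releases lock-h and lock-j
  run task-6 (it waits on nothing); releases lock-i and lock-t
  task-7 waits on lock-h and lock-l — all released -> runs and releases lock-n


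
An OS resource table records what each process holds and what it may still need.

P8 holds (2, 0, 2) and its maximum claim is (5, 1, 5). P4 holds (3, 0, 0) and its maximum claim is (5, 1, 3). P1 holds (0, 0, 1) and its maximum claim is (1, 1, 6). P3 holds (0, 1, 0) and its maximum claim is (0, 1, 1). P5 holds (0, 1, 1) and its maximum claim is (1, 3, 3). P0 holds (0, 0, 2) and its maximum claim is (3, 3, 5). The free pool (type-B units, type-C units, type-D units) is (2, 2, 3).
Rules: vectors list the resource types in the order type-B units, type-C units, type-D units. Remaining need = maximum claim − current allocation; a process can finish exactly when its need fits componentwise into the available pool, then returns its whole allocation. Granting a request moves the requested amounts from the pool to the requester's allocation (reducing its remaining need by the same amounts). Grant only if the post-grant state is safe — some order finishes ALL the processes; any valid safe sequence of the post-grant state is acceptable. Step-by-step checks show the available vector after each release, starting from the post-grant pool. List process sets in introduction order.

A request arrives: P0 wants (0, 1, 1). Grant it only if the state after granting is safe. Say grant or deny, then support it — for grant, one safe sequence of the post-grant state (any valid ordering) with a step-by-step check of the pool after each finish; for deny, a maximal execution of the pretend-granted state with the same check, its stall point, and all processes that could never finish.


GRANT — the state after the grant stays safe, e.g. via P3, P5, P4, P8, P0, P1.
Key observation: the grant leaves (2, 1, 2) free — enough for P3, whose release restarts the cascade.
Step-by-step check of the post-grant state:
  pool = (2, 1, 2)
  P3: need (0, 0, 1) fits (2, 1, 2); releases (0, 1, 0), pool now (2, 2, 2)
  P5: need (1, 2, 2) fits (2, 2, 2); releases (0, 1, 1), pool now (2, 3, 3)
  P4: need (2, 1, 3) fits (2, 3, 3); releases (3, 0, 0), pool now (5, 3, 3)
  P8: need (3, 1, 3) fits (5, 3, 3); releases (2, 0, 2), pool now (7, 3, 5)
  P0: need (3, 2, 2) fits (7, 3, 5); releases (0, 1, 3), pool now (7, 4, 8)
  P1: need (1, 1, 5) fits (7, 4, 8); releases (0, 0, 1), pool now (7, 4, 9)


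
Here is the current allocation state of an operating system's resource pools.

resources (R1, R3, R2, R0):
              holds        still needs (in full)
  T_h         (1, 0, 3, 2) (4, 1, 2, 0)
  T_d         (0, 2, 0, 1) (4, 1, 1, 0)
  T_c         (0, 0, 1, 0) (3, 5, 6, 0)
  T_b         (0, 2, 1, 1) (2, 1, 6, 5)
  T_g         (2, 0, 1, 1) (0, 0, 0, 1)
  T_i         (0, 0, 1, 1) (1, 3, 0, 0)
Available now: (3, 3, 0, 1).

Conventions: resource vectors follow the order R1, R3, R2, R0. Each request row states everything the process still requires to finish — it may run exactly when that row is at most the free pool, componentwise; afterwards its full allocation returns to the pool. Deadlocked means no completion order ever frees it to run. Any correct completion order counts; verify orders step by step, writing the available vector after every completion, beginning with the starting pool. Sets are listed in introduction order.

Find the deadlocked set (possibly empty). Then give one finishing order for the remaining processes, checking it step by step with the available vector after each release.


Deadlocked: T_c and T_b.
Key observation: the wall is R2: completing T_g, T_i, T_d, T_h brings the pool only to (6, 5, 5, 6), and all the rest need more.
One completion order for the rest: T_g, T_i, T_d, T_h. Verifying each step:
  pool = (3, 3, 0, 1)
  T_g: need (0, 0, 0, 1) fits (3, 3, 0, 1); releases (2, 0, 1, 1), pool now (5, 3, 1, 2)
  T_i: need (1, 3, 0, 0) fits (5, 3, 1, 2); releases (0, 0, 1, 1), pool now (5, 3, 2, 3)
  T_d: need (4, 1, 1, 0) fits (5, 3, 2, 3); releases (0, 2, 0, 1), pool now (5, 5, 2, 4)
  T_h: need (4, 1, 2, 0) fits (5, 5, 2, 4); releases (1, 0, 3, 2), pool now (6, 5, 5, 6)
The stuck group stays short no matter what:
  blocked: T_c wants (3, 5, 6, 0), pool (6, 5, 5, 6) — not enough R2
  blocked: T_b wants (2, 1, 6, 5), pool (6, 5, 5, 6) — not enough R2


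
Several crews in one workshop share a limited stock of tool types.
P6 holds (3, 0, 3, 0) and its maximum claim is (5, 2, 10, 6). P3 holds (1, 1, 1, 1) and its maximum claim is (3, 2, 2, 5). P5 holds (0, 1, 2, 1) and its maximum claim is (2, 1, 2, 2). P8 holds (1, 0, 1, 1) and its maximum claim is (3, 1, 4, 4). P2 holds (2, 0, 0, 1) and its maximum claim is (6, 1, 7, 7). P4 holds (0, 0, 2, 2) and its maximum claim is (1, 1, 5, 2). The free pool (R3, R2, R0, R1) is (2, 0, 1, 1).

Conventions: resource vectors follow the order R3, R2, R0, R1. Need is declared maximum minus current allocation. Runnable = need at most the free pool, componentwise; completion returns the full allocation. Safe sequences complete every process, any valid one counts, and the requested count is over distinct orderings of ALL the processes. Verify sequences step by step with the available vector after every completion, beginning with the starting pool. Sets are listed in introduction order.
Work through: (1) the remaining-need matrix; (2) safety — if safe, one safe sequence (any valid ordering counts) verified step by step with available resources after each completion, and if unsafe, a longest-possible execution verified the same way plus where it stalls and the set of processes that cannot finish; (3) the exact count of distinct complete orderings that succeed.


(1) Outstanding need per process (order R3, R2, R0, R1):
  P6: (2, 2, 7, 6)
  P3: (2, 1, 1, 4)
  P5: (2, 0, 0, 1)
  P8: (2, 1, 3, 3)
  P2: (4, 1, 7, 6)
  P4: (1, 1, 3, 0)
(2) SAFE, for example via the order P5, P4, P3, P8, P2, P6.
Key observation: at P5 the run first touches a limit — (2, 0, 0, 1) against (2, 0, 1, 1), exact on a resource it actually requests.
Check, step by step:
  pool = (2, 0, 1, 1)
  run P5 (needs (2, 0, 0, 1), free (2, 0, 1, 1)); after release of (0, 1, 2, 1) the pool is (2, 1, 3, 2)
  run P4 (needs (1, 1, 3, 0), free (2, 1, 3, 2)); after release of (0, 0, 2, 2) the pool is (2, 1, 5, 4)
  run P3 (needs (2, 1, 1, 4), free (2, 1, 5, 4)); after release of (1, 1, 1, 1) the pool is (3, 2, 6, 5)
  run P8 (needs (2, 1, 3, 3), free (3, 2, 6, 5)); after release of (1, 0, 1, 1) the pool is (4, 2, 7, 6)
  run P2 (needs (4, 1, 7, 6), free (4, 2, 7, 6)); after release of (2, 0, 0, 1) the pool is (6, 2, 7, 7)
  run P6 (needs (2, 2, 7, 6), free (6, 2, 7, 7)); after release of (3, 0, 3, 0) the pool is (9, 2, 10, 7)
(3) Precisely 4 of the possible complete orderings are safe sequences.


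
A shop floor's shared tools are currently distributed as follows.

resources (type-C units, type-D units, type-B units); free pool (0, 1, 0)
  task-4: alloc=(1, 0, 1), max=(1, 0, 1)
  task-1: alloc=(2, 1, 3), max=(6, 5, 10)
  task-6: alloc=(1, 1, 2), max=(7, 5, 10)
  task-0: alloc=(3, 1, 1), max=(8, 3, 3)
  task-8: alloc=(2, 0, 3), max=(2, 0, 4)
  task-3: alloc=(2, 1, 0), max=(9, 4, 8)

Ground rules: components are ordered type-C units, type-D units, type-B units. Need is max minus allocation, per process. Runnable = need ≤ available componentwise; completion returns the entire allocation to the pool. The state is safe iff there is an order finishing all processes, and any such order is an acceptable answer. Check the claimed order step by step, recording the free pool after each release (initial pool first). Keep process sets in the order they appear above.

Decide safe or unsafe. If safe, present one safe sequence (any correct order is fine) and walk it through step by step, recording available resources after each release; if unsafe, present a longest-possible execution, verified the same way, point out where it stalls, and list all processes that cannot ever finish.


UNSAFE.
Key observation: the wall is type-C units: completing task-4, task-8 brings the pool only to (3, 1, 4), and all the rest need more.
Going as far as possible: task-4, task-8; after that, nothing fits. Check, step by step:
  pool = (0, 1, 0)
  task-4: need (0, 0, 0) fits (0, 1, 0); releases (1, 0, 1), pool now (1, 1, 1)
  task-8: need (0, 0, 1) fits (1, 1, 1); releases (2, 0, 3), pool now (3, 1, 4)
  blocked: task-1 wants (4, 4, 7), pool (3, 1, 4) — not enough type-C units, type-D units and type-B units
  blocked: task-6 wants (6, 4, 8), pool (3, 1, 4) — not enough type-C units, type-D units and type-B units
  blocked: task-0 wants (5, 2, 2), pool (3, 1, 4) — not enough type-C units and type-D units
  blocked: task-3 wants (7, 3, 8), pool (3, 1, 4) — not enough type-C units, type-D units and type-B units
Processes that can never finish: task-1, task-6, task-0 and task-3.


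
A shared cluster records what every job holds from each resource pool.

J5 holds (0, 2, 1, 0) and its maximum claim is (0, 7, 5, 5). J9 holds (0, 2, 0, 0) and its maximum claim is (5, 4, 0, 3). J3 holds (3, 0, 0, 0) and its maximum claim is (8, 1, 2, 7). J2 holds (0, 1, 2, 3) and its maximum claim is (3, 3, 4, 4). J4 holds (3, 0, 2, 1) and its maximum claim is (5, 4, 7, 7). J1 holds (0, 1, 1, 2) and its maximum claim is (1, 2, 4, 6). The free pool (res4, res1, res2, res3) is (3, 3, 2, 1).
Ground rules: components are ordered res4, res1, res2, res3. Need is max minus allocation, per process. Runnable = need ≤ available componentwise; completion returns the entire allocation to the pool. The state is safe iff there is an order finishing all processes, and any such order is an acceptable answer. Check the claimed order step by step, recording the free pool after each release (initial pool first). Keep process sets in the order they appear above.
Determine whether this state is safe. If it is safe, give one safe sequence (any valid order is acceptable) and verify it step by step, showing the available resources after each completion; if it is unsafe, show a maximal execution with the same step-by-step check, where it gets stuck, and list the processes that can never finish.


The state is SAFE; one workable sequence: J2, J1, J4, J9, J5, J3.
Key observation: at J2 the run first touches a limit — (3, 2, 2, 1) against (3, 3, 2, 1), exact on a resource it actually requests.
Verifying each step:
  pool = (3, 3, 2, 1)
  J2: need (3, 2, 2, 1) fits (3, 3, 2, 1); releases (0, 1, 2, 3), pool now (3, 4, 4, 4)
  J1: need (1, 1, 3, 4) fits (3, 4, 4, 4); releases (0, 1, 1, 2), pool now (3, 5, 5, 6)
  J4: need (2, 4, 5, 6) fits (3, 5, 5, 6); releases (3, 0, 2, 1), pool now (6, 5, 7, 7)
  J9: need (5, 2, 0, 3) fits (6, 5, 7, 7); releases (0, 2, 0, 0), pool now (6, 7, 7, 7)
  J5: need (0, 5, 4, 5) fits (6, 7, 7, 7); releases (0, 2, 1, 0), pool now (6, 9, 8, 7)
  J3: need (5, 1, 2, 7) fits (6, 9, 8, 7); releases (3, 0, 0, 0), pool now (9, 9, 8, 7)


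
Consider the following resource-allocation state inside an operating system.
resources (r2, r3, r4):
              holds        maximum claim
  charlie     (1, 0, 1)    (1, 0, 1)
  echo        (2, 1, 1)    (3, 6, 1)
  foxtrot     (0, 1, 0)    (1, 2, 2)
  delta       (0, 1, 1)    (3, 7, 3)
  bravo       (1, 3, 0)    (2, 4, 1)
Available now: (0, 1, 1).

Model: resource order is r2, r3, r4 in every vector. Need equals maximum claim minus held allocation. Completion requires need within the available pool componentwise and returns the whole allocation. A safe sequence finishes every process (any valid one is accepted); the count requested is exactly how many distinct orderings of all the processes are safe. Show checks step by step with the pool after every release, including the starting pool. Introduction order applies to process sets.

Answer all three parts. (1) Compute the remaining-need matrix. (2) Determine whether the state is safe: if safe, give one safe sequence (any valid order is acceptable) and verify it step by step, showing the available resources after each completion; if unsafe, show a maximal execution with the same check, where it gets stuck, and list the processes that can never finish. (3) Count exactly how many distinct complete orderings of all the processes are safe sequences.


(1) Need matrix, components ordered r2, r3, r4:
  charlie: (0, 0, 0)
  echo: (1, 5, 0)
  foxtrot: (1, 1, 2)
  delta: (3, 6, 2)
  bravo: (1, 1, 1)
(2) SAFE — a valid safe sequence is charlie, bravo, foxtrot, echo, delta.
Key observation: bravo is the earliest step where a requested resource binds exactly: need (1, 1, 1), pool (1, 1, 2) at its turn.
Walking it through:
  pool = (0, 1, 1)
  run charlie (needs (0, 0, 0), free (0, 1, 1)); after release of (1, 0, 1) the pool is (1, 1, 2)
  run bravo (needs (1, 1, 1), free (1, 1, 2)); after release of (1, 3, 0) the pool is (2, 4, 2)
  run foxtrot (needs (1, 1, 2), free (2, 4, 2)); after release of (0, 1, 0) the pool is (2, 5, 2)
  run echo (needs (1, 5, 0), free (2, 5, 2)); after release of (2, 1, 1) the pool is (4, 6, 3)
  run delta (needs (3, 6, 2), free (4, 6, 3)); after release of (0, 1, 1) the pool is (4, 7, 4)
(3) The exact count: 2 of the possible complete orderings are safe sequences.


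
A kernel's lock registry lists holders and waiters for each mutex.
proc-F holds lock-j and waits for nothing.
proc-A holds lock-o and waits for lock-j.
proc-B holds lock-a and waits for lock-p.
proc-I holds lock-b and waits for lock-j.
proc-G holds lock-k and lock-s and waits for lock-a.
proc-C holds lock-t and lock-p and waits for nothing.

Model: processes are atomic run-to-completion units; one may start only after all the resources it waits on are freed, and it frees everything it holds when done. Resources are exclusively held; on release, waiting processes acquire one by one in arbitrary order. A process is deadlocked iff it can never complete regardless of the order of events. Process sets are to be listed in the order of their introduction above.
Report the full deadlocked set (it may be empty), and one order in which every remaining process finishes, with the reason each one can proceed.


The deadlocked set is empty.
Key observation: the waits form no ring: some process can always run, and its releases unblock the others one by one.
One completion order for the rest: proc-C, proc-B, proc-F, proc-I, proc-A, proc-G.
Step-by-step check:
  run proc-C (it waits on nothing); releases lock-t and lock-p
  proc-B: everything it awaited (lock-p) is free; runs, freeing lock-a
  run proc-F (it waits on nothing); releases lock-j
  proc-I: everything it awaited (lock-j) is free; runs, freeing lock-b
  proc-A: everything it awaited (lock-j) is free; runs, freeing lock-o
  proc-G: everything it awaited (lock-a) is free; runs, freeing lock-k and lock-s


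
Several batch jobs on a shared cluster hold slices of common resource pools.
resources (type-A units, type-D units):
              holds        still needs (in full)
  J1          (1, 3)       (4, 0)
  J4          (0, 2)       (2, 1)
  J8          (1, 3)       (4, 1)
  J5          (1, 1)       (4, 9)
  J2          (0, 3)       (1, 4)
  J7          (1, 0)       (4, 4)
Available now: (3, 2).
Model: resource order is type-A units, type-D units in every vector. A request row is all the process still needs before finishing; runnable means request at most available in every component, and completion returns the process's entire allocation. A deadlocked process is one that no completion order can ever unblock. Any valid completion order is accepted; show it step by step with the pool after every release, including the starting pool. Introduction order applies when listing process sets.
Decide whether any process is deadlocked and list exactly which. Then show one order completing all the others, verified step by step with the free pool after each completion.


The deadlocked set is J1, J8, J5 and J7.
Key observation: the wall is type-A units: completing J4, J2 brings the pool only to (3, 7), and all the rest need more.
The rest can finish in the order J4, J2. Walking it through:
  pool = (3, 2)
  run J4 (needs (2, 1), free (3, 2)); after release of (0, 2) the pool is (3, 4)
  run J2 (needs (1, 4), free (3, 4)); after release of (0, 3) the pool is (3, 7)
The stuck group stays short no matter what:
  J1 still needs (4, 0) but only (3, 7) is free — short on type-A units
  J8 still needs (4, 1) but only (3, 7) is free — short on type-A units
  J5 still needs (4, 9) but only (3, 7) is free — short on type-A units and type-D units
  J7 still needs (4, 4) but only (3, 7) is free — short on type-A units


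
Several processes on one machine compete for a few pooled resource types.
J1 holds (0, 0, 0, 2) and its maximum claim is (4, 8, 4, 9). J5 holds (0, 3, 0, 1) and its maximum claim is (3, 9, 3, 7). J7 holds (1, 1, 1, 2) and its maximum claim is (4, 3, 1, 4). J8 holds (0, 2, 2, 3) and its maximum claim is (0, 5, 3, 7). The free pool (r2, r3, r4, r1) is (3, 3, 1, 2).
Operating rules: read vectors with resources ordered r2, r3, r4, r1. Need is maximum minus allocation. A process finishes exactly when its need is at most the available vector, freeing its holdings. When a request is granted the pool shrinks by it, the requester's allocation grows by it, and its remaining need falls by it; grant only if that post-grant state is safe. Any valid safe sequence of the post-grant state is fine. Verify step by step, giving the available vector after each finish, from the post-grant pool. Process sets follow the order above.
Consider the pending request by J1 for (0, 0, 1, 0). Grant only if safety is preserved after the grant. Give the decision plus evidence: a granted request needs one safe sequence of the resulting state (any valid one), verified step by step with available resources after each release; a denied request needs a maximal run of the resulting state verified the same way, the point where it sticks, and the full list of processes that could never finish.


GRANT. The post-grant state is safe; one safe sequence: J7, J8, J5, J1.
Key observation: with (3, 3, 0, 2) left after the transfer, J7 can run at once — the state stays safe.
Check on the post-grant state, step by step:
  pool = (3, 3, 0, 2)
  run J7 (needs (3, 2, 0, 2), free (3, 3, 0, 2)); after release of (1, 1, 1, 2) the pool is (4, 4, 1, 4)
  run J8 (needs (0, 3, 1, 4), free (4, 4, 1, 4)); after release of (0, 2, 2, 3) the pool is (4, 6, 3, 7)
  run J5 (needs (3, 6, 3, 6), free (4, 6, 3, 7)); after release of (0, 3, 0, 1) the pool is (4, 9, 3, 8)
  run J1 (needs (4, 8, 3, 7), free (4, 9, 3, 8)); after release of (0, 0, 1, 2) the pool is (4, 9, 4, 10)


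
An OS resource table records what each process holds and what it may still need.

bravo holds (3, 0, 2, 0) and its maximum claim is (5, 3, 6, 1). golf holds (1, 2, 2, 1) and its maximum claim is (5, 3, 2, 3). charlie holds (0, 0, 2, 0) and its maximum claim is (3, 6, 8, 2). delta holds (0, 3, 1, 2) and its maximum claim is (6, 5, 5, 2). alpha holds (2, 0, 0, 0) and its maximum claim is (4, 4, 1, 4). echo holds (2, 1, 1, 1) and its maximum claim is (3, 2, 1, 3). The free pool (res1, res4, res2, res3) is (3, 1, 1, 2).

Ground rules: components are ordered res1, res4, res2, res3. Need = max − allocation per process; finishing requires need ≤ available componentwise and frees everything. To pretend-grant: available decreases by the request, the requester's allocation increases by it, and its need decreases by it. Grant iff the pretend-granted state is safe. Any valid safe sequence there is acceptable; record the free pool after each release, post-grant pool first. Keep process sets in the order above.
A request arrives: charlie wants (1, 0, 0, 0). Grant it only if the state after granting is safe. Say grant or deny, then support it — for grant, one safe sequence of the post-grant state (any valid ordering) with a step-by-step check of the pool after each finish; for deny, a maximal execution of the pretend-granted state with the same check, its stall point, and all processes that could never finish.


GRANT: granting preserves safety; a valid post-grant sequence is echo, golf, bravo, delta, alpha, charlie.
Key observation: (2, 1, 1, 2) free after granting still covers echo first, and each release covers the next.
Check on the post-grant state, step by step:
  pool = (2, 1, 1, 2)
  echo: need (1, 1, 0, 2) fits (2, 1, 1, 2); releases (2, 1, 1, 1), pool now (4, 2, 2, 3)
  golf: need (4, 1, 0, 2) fits (4, 2, 2, 3); releases (1, 2, 2, 1), pool now (5, 4, 4, 4)
  bravo: need (2, 3, 4, 1) fits (5, 4, 4, 4); releases (3, 0, 2, 0), pool now (8, 4, 6, 4)
  delta: need (6, 2, 4, 0) fits (8, 4, 6, 4); releases (0, 3, 1, 2), pool now (8, 7, 7, 6)
  alpha: need (2, 4, 1, 4) fits (8, 7, 7, 6); releases (2, 0, 0, 0), pool now (10, 7, 7, 6)
  charlie: need (2, 6, 6, 2) fits (10, 7, 7, 6); releases (1, 0, 2, 0), pool now (11, 7, 9, 6)


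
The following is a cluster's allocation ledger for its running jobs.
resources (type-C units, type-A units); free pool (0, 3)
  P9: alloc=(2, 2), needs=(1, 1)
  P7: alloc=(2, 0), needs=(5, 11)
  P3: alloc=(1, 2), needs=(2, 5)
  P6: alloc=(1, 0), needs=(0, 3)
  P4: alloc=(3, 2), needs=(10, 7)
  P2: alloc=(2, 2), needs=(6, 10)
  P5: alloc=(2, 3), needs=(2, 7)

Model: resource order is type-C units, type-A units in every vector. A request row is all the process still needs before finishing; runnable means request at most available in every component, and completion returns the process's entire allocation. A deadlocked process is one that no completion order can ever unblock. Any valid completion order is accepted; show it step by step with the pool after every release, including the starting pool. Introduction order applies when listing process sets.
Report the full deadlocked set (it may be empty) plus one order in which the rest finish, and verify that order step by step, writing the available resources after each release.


Nothing here is deadlocked.
Key observation: the pool covers P6 at once, and every later process fits after earlier releases.
One completion order for the rest: P6, P9, P3, P5, P2, P7, P4. Step-by-step check:
  pool = (0, 3)
  P6: need (0, 3) fits (0, 3); releases (1, 0), pool now (1, 3)
  P9: need (1, 1) fits (1, 3); releases (2, 2), pool now (3, 5)
  P3: need (2, 5) fits (3, 5); releases (1, 2), pool now (4, 7)
  P5: need (2, 7) fits (4, 7); releases (2, 3), pool now (6, 10)
  P2: need (6, 10) fits (6, 10); releases (2, 2), pool now (8, 12)
  P7: need (5, 11) fits (8, 12); releases (2, 0), pool now (10, 12)
  P4: need (10, 7) fits (10, 12); releases (3, 2), pool now (13, 14)


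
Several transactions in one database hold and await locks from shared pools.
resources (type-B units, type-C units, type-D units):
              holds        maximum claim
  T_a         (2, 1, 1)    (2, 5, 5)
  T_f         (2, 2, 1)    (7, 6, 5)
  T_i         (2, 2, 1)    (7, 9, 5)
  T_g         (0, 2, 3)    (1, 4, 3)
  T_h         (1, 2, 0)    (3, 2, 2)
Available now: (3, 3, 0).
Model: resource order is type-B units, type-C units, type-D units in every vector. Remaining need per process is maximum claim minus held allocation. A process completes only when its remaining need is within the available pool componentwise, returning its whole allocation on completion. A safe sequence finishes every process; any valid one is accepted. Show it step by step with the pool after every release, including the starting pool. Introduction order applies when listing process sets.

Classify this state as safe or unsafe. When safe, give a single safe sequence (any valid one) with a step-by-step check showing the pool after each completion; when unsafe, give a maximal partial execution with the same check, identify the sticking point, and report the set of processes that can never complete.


UNSAFE.
Key observation: the wall is type-D units: completing T_g, T_h brings the pool only to (4, 7, 3), and all the rest need more.
The run T_g, T_h cannot be extended any further. Verifying each step:
  pool = (3, 3, 0)
  run T_g (needs (1, 2, 0), free (3, 3, 0)); after release of (0, 2, 3) the pool is (3, 5, 3)
  run T_h (needs (2, 0, 2), free (3, 5, 3)); after release of (1, 2, 0) the pool is (4, 7, 3)
  T_a still needs (0, 4, 4) but only (4, 7, 3) is free — short on type-D units
  T_f still needs (5, 4, 4) but only (4, 7, 3) is free — short on type-B units and type-D units
  T_i still needs (5, 7, 4) but only (4, 7, 3) is free — short on type-B units and type-D units
Never able to finish: T_a, T_f and T_i.


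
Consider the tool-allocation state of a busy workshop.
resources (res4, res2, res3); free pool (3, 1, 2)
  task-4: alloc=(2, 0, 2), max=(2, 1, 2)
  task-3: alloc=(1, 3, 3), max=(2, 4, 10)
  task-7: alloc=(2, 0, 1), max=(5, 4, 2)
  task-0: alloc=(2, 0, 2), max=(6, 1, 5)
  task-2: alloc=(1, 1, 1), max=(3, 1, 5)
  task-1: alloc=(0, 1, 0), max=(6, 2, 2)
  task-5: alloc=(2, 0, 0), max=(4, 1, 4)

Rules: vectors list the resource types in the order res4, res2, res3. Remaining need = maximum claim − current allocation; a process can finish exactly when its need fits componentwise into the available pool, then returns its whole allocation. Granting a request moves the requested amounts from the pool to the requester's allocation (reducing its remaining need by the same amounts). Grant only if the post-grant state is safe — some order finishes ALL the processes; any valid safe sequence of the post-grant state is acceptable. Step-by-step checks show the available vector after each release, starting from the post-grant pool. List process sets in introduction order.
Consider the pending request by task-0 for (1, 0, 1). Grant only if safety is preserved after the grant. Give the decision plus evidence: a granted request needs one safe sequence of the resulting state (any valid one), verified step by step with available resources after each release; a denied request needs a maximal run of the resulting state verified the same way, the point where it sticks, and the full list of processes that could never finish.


GRANT: granting preserves safety; a valid post-grant sequence is task-4, task-0, task-2, task-5, task-1, task-3, task-7.
Key observation: the grant leaves (2, 1, 1) free — enough for task-4, whose release restarts the cascade.
Verifying the post-grant state step by step:
  pool = (2, 1, 1)
  run task-4 (needs (0, 1, 0), free (2, 1, 1)); after release of (2, 0, 2) the pool is (4, 1, 3)
  run task-0 (needs (3, 1, 2), free (4, 1, 3)); after release of (3, 0, 3) the pool is (7, 1, 6)
  run task-2 (needs (2, 0, 4), free (7, 1, 6)); after release of (1, 1, 1) the pool is (8, 2, 7)
  run task-5 (needs (2, 1, 4), free (8, 2, 7)); after release of (2, 0, 0) the pool is (10, 2, 7)
  run task-1 (needs (6, 1, 2), free (10, 2, 7)); after release of (0, 1, 0) the pool is (10, 3, 7)
  run task-3 (needs (1, 1, 7), free (10, 3, 7)); after release of (1, 3, 3) the pool is (11, 6, 10)
  run task-7 (needs (3, 4, 1), free (11, 6, 10)); after release of (2, 0, 1) the pool is (13, 6, 11)


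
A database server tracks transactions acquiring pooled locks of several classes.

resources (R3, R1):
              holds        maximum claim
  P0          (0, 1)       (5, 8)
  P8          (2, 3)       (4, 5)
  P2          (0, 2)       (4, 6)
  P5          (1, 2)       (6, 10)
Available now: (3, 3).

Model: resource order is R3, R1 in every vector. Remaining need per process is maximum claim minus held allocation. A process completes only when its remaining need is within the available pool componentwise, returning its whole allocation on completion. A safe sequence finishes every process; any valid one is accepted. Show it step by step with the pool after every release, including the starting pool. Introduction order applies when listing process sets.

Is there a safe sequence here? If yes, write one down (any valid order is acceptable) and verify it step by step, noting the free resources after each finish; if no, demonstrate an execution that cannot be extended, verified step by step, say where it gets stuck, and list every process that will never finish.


SAFE, for example via the order P8, P2, P0, P5.
Key observation: P0 is the earliest step where a requested resource binds exactly: need (5, 7), pool (5, 8) at its turn.
Verifying each step:
  pool = (3, 3)
  P8 needs (2, 2) <= (3, 3) -> finishes; pool += (2, 3) = (5, 6)
  P2 needs (4, 4) <= (5, 6) -> finishes; pool += (0, 2) = (5, 8)
  P0 needs (5, 7) <= (5, 8) -> finishes; pool += (0, 1) = (5, 9)
  P5 needs (5, 8) <= (5, 9) -> finishes; pool += (1, 2) = (6, 11)


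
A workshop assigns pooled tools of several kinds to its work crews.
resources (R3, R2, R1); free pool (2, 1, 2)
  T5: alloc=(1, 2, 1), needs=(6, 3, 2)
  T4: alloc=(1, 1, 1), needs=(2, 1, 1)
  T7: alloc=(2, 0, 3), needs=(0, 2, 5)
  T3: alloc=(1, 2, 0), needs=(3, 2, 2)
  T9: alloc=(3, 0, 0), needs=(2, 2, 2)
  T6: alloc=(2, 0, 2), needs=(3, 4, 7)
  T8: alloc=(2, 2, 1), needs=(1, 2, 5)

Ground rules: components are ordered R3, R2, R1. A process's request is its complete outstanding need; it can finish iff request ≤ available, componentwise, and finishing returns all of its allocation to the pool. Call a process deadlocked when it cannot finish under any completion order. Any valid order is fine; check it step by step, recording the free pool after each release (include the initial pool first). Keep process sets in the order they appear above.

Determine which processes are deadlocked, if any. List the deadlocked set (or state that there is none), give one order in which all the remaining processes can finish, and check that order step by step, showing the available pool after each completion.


Deadlocked: T7, T6 and T8.
Key observation: no order helps: past T4, T9, T3, T5, the free pool tops out at (8, 6, 4), below what each blocked process needs in R1.
One completion order for the rest: T4, T9, T3, T5. Step-by-step check:
  pool = (2, 1, 2)
  T4: need (2, 1, 1) fits (2, 1, 2); releases (1, 1, 1), pool now (3, 2, 3)
  T9: need (2, 2, 2) fits (3, 2, 3); releases (3, 0, 0), pool now (6, 2, 3)
  T3: need (3, 2, 2) fits (6, 2, 3); releases (1, 2, 0), pool now (7, 4, 3)
  T5: need (6, 3, 2) fits (7, 4, 3); releases (1, 2, 1), pool now (8, 6, 4)
None of the blocked processes ever fits:
  T7 still needs (0, 2, 5) but only (8, 6, 4) is free — short on R1
  T6 still needs (3, 4, 7) but only (8, 6, 4) is free — short on R1
  T8 still needs (1, 2, 5) but only (8, 6, 4) is free — short on R1


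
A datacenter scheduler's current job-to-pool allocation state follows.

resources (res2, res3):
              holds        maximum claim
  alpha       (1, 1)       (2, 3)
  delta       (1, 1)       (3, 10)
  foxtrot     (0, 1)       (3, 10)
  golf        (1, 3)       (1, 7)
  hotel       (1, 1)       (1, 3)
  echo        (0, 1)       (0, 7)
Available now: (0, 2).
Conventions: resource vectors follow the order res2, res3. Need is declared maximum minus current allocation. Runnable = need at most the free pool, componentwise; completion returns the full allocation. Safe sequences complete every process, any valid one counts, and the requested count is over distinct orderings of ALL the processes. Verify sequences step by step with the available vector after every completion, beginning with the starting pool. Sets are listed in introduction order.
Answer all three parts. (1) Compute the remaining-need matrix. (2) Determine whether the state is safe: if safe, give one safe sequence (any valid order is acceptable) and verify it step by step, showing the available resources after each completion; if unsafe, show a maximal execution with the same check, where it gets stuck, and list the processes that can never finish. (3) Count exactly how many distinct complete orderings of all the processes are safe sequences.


(1) Need matrix, components ordered res2, res3:
  alpha: (1, 2)
  delta: (2, 9)
  foxtrot: (3, 9)
  golf: (0, 4)
  hotel: (0, 2)
  echo: (0, 6)
(2) The state is UNSAFE.
Key observation: hotel, alpha, golf, echo can finish, but then (3, 8) is all there is, and the blocked group's res3 demands exceed it.
Going as far as possible: hotel, alpha, golf, echo; after that, nothing fits. Step-by-step check:
  pool = (0, 2)
  run hotel (needs (0, 2), free (0, 2)); after release of (1, 1) the pool is (1, 3)
  run alpha (needs (1, 2), free (1, 3)); after release of (1, 1) the pool is (2, 4)
  run golf (needs (0, 4), free (2, 4)); after release of (1, 3) the pool is (3, 7)
  run echo (needs (0, 6), free (3, 7)); after release of (0, 1) the pool is (3, 8)
  delta still needs (2, 9) but only (3, 8) is free — short on res3
  foxtrot still needs (3, 9) but only (3, 8) is free — short on res3
Never able to finish: delta and foxtrot.
(3) Precisely 0 of the possible complete orderings are safe sequences.


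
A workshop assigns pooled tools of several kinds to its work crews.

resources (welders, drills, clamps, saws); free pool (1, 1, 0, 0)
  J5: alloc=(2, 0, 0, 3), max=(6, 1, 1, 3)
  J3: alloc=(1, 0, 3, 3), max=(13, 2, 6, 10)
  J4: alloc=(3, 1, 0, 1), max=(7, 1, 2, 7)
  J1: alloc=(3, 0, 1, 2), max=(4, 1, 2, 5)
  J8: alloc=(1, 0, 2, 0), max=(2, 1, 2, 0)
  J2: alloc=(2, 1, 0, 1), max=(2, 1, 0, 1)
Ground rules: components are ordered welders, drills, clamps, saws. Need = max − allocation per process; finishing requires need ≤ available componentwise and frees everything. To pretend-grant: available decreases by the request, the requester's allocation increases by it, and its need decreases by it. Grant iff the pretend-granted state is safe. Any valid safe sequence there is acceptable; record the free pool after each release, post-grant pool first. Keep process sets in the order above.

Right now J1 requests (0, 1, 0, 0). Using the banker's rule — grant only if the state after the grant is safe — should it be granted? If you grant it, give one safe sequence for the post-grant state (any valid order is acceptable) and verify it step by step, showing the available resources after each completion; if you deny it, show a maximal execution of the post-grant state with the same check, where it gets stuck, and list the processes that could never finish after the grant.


GRANT. The post-grant state is safe; one safe sequence: J2, J8, J5, J1, J4, J3.
Key observation: after the grant the pool drops to (1, 0, 0, 0), which still lets J2 finish first and unwind the rest.
Step-by-step check of the post-grant state:
  pool = (1, 0, 0, 0)
  J2: need (0, 0, 0, 0) fits (1, 0, 0, 0); releases (2, 1, 0, 1), pool now (3, 1, 0, 1)
  J8: need (1, 1, 0, 0) fits (3, 1, 0, 1); releases (1, 0, 2, 0), pool now (4, 1, 2, 1)
  J5: need (4, 1, 1, 0) fits (4, 1, 2, 1); releases (2, 0, 0, 3), pool now (6, 1, 2, 4)
  J1: need (1, 0, 1, 3) fits (6, 1, 2, 4); releases (3, 1, 1, 2), pool now (9, 2, 3, 6)
  J4: need (4, 0, 2, 6) fits (9, 2, 3, 6); releases (3, 1, 0, 1), pool now (12, 3, 3, 7)
  J3: need (12, 2, 3, 7) fits (12, 3, 3, 7); releases (1, 0, 3, 3), pool now (13, 3, 6, 10)
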